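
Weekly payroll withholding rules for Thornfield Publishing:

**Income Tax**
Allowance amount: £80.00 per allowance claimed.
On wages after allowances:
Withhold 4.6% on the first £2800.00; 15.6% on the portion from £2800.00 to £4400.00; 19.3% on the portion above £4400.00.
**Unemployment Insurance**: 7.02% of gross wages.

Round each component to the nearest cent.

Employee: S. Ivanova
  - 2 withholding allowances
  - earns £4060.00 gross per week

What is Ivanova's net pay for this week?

Income Tax: taxable = £4060.00 − 2×£80.00 = £3900.00
  £128.80 + 15.6% × (£3900.00 − £2800.00) = £128.80 + 15.6% × £1100.00 = £300.40
Unemployment Insurance: 7.02% × £4060.00 = £285.01
Total withheld: £300.40 + £285.01 = £585.41
Net pay: £4060.00 − £585.41 = £3474.59

£3474.59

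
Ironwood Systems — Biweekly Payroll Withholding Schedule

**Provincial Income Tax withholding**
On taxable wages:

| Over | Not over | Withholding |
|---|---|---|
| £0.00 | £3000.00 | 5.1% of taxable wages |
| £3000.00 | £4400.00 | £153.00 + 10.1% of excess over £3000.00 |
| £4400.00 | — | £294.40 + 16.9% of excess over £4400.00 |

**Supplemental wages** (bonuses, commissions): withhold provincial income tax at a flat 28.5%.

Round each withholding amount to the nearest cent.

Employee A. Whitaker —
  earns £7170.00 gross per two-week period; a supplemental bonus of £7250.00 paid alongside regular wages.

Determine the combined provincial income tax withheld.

Provincial Income Tax: taxable = £7170.00
  £294.40 + 16.9% × (£7170.00 − £4400.00) = £294.40 + 16.9% × £2770.00 = £762.53
Supplemental (28.5% flat on bonus): 28.5% × £7250.00 = £2066.25
Total provincial income tax: £762.53 + £2066.25 = £2828.78

£2828.78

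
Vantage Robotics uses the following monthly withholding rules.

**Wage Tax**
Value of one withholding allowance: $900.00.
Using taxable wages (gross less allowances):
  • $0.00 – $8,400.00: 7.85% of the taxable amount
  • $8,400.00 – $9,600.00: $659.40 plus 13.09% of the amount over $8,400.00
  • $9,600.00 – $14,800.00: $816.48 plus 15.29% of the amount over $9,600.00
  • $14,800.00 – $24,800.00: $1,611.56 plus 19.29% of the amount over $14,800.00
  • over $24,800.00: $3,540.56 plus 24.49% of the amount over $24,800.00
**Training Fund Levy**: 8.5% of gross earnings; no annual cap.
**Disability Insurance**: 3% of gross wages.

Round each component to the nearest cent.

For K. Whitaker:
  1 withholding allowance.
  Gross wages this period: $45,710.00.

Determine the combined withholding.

Wage Tax: taxable = $45,710.00 − 1×$900.00 = $44,810.00
  $3,540.56 + 24.49% × ($44,810.00 − $24,800.00) = $3,540.56 + 24.49% × $20,010.00 = $8,441.01
Training Fund Levy: 8.5% × $45,710.00 = $3,885.35
Disability Insurance: 3% × $45,710.00 = $1,371.30
Total: $8,441.01 + $3,885.35 + $1,371.30 = $13,697.66

$13,697.66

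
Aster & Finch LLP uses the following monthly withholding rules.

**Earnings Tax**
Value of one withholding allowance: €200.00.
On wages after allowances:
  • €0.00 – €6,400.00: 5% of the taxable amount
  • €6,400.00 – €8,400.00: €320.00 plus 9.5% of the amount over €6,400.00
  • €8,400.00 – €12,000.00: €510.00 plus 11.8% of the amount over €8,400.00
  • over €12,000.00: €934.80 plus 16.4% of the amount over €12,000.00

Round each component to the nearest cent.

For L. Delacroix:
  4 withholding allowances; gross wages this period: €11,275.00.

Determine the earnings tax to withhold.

€754.85

Earnings Tax: taxable = €11,275.00 − 4×€200.00 = €10,475.00
  €510.00 + 11.8% × (€10,475.00 − €8,400.00) = €510.00 + 11.8% × €2,075.00 = €754.85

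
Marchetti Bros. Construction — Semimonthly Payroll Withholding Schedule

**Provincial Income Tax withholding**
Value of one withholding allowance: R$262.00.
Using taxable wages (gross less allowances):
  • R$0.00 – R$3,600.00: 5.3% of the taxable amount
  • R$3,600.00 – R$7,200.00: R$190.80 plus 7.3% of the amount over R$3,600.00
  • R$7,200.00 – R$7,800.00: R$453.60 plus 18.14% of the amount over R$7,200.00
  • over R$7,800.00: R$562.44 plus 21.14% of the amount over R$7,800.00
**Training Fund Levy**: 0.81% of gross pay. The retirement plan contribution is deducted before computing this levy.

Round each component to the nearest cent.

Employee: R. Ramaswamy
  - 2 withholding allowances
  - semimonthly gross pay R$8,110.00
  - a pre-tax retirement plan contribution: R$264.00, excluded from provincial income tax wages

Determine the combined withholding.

Provincial Income Tax: taxable = R$8,110.00 − R$264.00 − 2×R$262.00 = R$7,322.00
  R$453.60 + 18.14% × (R$7,322.00 − R$7,200.00) = R$453.60 + 18.14% × R$122.00 = R$475.73
Training Fund Levy: 0.81% × R$7,846.00 = R$63.55
Total: R$475.73 + R$63.55 = R$539.28

R$539.28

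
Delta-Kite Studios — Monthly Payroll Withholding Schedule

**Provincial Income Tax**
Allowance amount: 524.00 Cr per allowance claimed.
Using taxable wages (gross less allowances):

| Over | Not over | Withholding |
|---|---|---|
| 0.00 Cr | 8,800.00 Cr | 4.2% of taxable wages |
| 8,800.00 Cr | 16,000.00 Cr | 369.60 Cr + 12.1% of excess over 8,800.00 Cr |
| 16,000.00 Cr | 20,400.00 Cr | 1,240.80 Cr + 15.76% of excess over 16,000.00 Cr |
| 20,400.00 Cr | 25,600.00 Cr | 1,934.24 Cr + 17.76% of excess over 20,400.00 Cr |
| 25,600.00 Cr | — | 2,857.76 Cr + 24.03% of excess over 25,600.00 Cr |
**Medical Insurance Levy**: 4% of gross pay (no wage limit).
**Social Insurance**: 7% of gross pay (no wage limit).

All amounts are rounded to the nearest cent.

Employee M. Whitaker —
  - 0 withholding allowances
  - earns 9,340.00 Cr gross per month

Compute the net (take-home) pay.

7,877.66 Cr

Provincial Income Tax: taxable = 9,340.00 Cr
  369.60 Cr + 12.1% × (9,340.00 Cr − 8,800.00 Cr) = 369.60 Cr + 12.1% × 540.00 Cr = 434.94 Cr
Medical Insurance Levy: 4% × 9,340.00 Cr = 373.60 Cr
Social Insurance: 7% × 9,340.00 Cr = 653.80 Cr
Total withheld: 434.94 Cr + 373.60 Cr + 653.80 Cr = 1,462.34 Cr
Net pay: 9,340.00 Cr − 1,462.34 Cr = 7,877.66 Cr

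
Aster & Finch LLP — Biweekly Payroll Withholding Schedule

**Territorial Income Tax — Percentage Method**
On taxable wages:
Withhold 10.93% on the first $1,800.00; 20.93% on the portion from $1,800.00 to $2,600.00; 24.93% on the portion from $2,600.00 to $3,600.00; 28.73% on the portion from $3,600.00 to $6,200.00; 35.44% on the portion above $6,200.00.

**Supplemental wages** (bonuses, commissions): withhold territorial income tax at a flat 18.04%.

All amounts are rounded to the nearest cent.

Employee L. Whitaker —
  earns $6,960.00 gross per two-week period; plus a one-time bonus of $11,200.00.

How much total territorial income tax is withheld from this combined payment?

Territorial Income Tax: taxable = $6,960.00
  $1,360.46 + 35.44% × ($6,960.00 − $6,200.00) = $1,360.46 + 35.44% × $760.00 = $1,629.80
Supplemental (18.04% flat on bonus): 18.04% × $11,200.00 = $2,020.48
Total territorial income tax: $1,629.80 + $2,020.48 = $3,650.28

$3,650.28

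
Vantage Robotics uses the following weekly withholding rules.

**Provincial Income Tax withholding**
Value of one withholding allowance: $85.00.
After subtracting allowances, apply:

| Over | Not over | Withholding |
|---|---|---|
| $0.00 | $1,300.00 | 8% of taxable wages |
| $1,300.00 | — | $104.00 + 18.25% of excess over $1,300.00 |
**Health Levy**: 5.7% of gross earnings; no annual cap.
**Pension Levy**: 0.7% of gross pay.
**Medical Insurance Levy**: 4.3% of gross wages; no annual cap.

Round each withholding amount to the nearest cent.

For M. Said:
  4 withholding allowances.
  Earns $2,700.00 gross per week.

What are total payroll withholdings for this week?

$586.35

Provincial Income Tax: taxable = $2,700.00 − 4×$85.00 = $2,360.00
  $104.00 + 18.25% × ($2,360.00 − $1,300.00) = $104.00 + 18.25% × $1,060.00 = $297.45
Health Levy: 5.7% × $2,700.00 = $153.90
Pension Levy: 0.7% × $2,700.00 = $18.90
Medical Insurance Levy: 4.3% × $2,700.00 = $116.10
Total: $297.45 + $153.90 + $18.90 + $116.10 = $586.35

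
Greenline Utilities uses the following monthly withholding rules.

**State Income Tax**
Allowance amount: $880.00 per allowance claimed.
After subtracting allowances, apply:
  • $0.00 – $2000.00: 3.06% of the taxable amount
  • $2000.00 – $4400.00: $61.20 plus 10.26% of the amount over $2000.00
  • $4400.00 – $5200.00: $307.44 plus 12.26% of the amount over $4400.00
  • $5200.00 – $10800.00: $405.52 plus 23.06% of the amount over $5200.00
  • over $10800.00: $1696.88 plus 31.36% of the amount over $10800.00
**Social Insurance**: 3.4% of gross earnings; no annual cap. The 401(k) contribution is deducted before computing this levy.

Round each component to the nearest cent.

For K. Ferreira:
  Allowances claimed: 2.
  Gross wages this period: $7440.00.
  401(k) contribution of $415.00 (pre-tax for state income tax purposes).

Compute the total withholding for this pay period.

$659.36

State Income Tax: taxable = $7440.00 − $415.00 − 2×$880.00 = $5265.00
  $405.52 + 23.06% × ($5265.00 − $5200.00) = $405.52 + 23.06% × $65.00 = $420.51
Social Insurance: 3.4% × $7025.00 = $238.85
Total: $420.51 + $238.85 = $659.36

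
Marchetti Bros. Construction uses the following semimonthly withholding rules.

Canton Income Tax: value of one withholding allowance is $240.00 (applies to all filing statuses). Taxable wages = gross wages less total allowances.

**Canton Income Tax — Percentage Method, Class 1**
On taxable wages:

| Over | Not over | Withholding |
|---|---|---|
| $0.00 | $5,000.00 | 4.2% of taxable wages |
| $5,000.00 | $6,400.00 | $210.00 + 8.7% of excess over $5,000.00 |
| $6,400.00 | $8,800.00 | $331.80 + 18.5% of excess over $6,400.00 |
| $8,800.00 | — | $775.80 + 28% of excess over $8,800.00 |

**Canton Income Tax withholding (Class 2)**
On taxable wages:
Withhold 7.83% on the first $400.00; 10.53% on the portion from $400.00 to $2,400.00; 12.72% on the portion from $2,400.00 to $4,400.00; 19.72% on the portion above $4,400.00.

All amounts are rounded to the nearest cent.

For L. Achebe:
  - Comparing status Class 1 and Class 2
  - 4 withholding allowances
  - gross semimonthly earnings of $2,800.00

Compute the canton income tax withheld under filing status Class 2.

Canton Income Tax (Class 2): taxable = $2,800.00 − 4×$240.00 = $1,840.00
  $31.32 + 10.53% × ($1,840.00 − $400.00) = $31.32 + 10.53% × $1,440.00 = $182.95

$182.95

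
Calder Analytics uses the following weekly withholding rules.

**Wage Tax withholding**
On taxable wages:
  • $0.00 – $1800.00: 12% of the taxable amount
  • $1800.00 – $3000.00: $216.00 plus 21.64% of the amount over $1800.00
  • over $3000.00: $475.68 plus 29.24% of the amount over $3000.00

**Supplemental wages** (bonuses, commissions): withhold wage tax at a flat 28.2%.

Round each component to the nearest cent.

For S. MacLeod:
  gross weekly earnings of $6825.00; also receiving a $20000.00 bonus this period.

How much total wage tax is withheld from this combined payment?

$7234.11

Wage Tax: taxable = $6825.00
  $475.68 + 29.24% × ($6825.00 − $3000.00) = $475.68 + 29.24% × $3825.00 = $1594.11
Supplemental (28.2% flat on bonus): 28.2% × $20000.00 = $5640.00
Total wage tax: $1594.11 + $5640.00 = $7234.11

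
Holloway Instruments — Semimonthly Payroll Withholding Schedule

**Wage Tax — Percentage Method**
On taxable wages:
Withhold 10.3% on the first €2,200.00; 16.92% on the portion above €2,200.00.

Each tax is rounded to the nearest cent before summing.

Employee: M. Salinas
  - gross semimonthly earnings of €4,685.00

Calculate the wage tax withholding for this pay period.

Wage Tax: taxable = €4,685.00
  €226.60 + 16.92% × (€4,685.00 − €2,200.00) = €226.60 + 16.92% × €2,485.00 = €647.06

€647.06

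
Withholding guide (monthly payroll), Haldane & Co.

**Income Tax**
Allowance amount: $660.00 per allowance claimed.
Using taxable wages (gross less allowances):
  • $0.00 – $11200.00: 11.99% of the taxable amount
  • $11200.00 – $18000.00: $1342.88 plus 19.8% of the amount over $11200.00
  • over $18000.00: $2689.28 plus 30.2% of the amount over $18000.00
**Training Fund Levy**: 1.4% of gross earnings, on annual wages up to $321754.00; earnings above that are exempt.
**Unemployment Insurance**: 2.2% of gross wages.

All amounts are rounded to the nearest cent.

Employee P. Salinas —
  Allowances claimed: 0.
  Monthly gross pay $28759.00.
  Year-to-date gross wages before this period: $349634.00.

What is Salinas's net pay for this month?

Income Tax: taxable = $28759.00
  $2689.28 + 30.2% × ($28759.00 − $18000.00) = $2689.28 + 30.2% × $10759.00 = $5938.50
Training Fund Levy: YTD $349634.00 ≥ cap $321754.00 → $0.00
Unemployment Insurance: 2.2% × $28759.00 = $632.70
Total withheld: $5938.50 + $0.00 + $632.70 = $6571.20
Net pay: $28759.00 − $6571.20 = $22187.80

$22187.80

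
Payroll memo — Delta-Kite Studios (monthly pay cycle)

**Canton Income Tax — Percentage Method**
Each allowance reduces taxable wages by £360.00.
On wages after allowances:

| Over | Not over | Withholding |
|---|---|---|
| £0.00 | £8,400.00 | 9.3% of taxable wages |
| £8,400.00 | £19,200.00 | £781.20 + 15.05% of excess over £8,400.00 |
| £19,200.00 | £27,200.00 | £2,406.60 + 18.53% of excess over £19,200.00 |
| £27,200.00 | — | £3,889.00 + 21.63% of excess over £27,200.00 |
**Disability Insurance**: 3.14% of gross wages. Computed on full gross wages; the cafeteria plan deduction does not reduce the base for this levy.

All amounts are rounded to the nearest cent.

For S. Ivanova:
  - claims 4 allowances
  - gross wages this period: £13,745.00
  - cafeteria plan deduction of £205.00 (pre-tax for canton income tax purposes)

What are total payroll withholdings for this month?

Canton Income Tax: taxable = £13,745.00 − £205.00 − 4×£360.00 = £12,100.00
  £781.20 + 15.05% × (£12,100.00 − £8,400.00) = £781.20 + 15.05% × £3,700.00 = £1,338.05
Disability Insurance: 3.14% × £13,745.00 = £431.59
Total: £1,338.05 + £431.59 = £1,769.64

£1,769.64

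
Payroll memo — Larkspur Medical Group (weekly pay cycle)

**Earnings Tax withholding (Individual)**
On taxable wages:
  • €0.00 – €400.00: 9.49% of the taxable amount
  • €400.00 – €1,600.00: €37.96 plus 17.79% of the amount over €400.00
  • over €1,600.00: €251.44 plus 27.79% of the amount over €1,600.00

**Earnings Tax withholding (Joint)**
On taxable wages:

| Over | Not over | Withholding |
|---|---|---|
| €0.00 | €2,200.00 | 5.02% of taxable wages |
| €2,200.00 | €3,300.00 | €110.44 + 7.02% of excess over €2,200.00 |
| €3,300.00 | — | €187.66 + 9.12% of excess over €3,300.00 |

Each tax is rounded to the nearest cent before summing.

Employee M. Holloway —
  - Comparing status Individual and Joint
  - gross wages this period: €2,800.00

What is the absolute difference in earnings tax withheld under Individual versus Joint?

€432.36

Earnings Tax (Individual): taxable = €2,800.00
  €251.44 + 27.79% × (€2,800.00 − €1,600.00) = €251.44 + 27.79% × €1,200.00 = €584.92
Earnings Tax (Joint): taxable = €2,800.00
  €110.44 + 7.02% × (€2,800.00 − €2,200.00) = €110.44 + 7.02% × €600.00 = €152.56
Difference: |€584.92 − €152.56| = €432.36 (higher under Individual)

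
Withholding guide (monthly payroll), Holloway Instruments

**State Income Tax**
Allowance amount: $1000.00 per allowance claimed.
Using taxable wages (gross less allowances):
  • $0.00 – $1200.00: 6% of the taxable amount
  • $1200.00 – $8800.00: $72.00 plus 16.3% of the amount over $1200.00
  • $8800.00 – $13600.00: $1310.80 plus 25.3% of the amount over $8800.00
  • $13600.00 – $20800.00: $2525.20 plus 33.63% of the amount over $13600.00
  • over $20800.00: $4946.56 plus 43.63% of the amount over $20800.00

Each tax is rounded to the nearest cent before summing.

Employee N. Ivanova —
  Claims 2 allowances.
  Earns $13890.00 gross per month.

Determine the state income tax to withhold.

$2092.57

State Income Tax: taxable = $13890.00 − 2×$1000.00 = $11890.00
  $1310.80 + 25.3% × ($11890.00 − $8800.00) = $1310.80 + 25.3% × $3090.00 = $2092.57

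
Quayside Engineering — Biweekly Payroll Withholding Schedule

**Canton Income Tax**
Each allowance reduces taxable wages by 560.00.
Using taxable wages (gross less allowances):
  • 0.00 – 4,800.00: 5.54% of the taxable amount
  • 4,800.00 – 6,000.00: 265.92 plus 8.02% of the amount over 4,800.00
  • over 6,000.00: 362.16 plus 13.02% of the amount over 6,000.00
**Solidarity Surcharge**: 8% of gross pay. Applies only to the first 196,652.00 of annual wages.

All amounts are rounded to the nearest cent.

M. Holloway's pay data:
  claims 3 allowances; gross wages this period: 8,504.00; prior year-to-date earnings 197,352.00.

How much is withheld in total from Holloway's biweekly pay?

Canton Income Tax: taxable = 8,504.00 − 3×560.00 = 6,824.00
  362.16 + 13.02% × (6,824.00 − 6,000.00) = 362.16 + 13.02% × 824.00 = 469.44
Solidarity Surcharge: YTD 197,352.00 ≥ cap 196,652.00 → 0.00
Total: 469.44 + 0.00 = 469.44

469.44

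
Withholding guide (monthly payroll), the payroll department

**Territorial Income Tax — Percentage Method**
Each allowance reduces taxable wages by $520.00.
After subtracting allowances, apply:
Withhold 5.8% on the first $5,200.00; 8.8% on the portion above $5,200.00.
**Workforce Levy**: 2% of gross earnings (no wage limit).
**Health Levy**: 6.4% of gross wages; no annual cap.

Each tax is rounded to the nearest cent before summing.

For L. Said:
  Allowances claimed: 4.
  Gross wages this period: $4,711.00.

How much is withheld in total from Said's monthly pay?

Territorial Income Tax: taxable = $4,711.00 − 4×$520.00 = $2,631.00
  5.8% × $2,631.00 = $152.60
Workforce Levy: 2% × $4,711.00 = $94.22
Health Levy: 6.4% × $4,711.00 = $301.50
Total: $152.60 + $94.22 + $301.50 = $548.32

$548.32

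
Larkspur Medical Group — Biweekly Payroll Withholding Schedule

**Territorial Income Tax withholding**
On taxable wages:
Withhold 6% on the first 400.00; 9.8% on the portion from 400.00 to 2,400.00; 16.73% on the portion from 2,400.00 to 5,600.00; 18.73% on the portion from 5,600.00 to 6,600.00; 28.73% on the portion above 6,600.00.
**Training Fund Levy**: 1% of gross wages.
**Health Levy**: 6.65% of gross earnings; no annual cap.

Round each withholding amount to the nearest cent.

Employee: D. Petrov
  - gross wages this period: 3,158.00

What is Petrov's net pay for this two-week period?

Territorial Income Tax: taxable = 3,158.00
  220.00 + 16.73% × (3,158.00 − 2,400.00) = 220.00 + 16.73% × 758.00 = 346.81
Training Fund Levy: 1% × 3,158.00 = 31.58
Health Levy: 6.65% × 3,158.00 = 210.01
Total withheld: 346.81 + 31.58 + 210.01 = 588.40
Net pay: 3,158.00 − 588.40 = 2,569.60

2,569.60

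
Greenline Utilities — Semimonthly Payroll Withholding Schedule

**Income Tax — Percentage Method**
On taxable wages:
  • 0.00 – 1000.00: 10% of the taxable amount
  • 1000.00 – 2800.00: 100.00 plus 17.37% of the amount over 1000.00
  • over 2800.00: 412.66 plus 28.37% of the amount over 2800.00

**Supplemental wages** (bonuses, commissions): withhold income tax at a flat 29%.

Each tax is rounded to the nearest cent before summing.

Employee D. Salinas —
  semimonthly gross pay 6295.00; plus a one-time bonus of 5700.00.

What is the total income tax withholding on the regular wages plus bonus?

3057.19

Income Tax: taxable = 6295.00
  412.66 + 28.37% × (6295.00 − 2800.00) = 412.66 + 28.37% × 3495.00 = 1404.19
Supplemental (29% flat on bonus): 29% × 5700.00 = 1653.00
Total income tax: 1404.19 + 1653.00 = 3057.19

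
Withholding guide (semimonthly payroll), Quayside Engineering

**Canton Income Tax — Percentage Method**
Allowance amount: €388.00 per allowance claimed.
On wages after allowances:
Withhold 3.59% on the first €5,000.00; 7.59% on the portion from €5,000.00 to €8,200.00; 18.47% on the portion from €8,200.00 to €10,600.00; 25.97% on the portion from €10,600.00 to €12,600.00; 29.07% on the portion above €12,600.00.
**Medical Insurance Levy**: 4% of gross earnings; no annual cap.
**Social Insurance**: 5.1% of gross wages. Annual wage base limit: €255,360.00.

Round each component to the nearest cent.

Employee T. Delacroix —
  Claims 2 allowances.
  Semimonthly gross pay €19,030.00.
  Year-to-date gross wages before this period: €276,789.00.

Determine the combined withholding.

Canton Income Tax: taxable = €19,030.00 − 2×€388.00 = €18,254.00
  €1,385.06 + 29.07% × (€18,254.00 − €12,600.00) = €1,385.06 + 29.07% × €5,654.00 = €3,028.68
Medical Insurance Levy: 4% × €19,030.00 = €761.20
Social Insurance: YTD €276,789.00 ≥ cap €255,360.00 → €0.00
Total: €3,028.68 + €761.20 + €0.00 = €3,789.88

€3,789.88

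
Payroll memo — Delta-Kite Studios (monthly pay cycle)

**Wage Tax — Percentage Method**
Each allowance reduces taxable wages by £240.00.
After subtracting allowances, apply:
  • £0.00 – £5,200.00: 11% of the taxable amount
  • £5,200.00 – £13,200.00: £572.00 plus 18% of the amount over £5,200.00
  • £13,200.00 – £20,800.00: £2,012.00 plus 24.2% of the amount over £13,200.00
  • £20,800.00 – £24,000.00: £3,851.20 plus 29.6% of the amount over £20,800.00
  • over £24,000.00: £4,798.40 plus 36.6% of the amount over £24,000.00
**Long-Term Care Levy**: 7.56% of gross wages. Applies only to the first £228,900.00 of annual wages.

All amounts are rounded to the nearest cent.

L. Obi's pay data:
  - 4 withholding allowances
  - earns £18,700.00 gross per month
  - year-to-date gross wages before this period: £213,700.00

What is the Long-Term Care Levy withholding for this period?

Long-Term Care Levy: cap £228,900.00 − YTD £213,700.00 = £15,200.00 subject; 7.56% × £15,200.00 = £1,149.12

£1,149.12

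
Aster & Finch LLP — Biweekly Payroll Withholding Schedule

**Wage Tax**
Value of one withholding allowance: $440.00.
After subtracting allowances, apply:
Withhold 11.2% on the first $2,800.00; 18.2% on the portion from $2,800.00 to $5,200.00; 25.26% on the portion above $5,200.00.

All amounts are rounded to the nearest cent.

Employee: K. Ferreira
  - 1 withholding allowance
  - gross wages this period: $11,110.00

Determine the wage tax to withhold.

$2,132.12

Wage Tax: taxable = $11,110.00 − 1×$440.00 = $10,670.00
  $750.40 + 25.26% × ($10,670.00 − $5,200.00) = $750.40 + 25.26% × $5,470.00 = $2,132.12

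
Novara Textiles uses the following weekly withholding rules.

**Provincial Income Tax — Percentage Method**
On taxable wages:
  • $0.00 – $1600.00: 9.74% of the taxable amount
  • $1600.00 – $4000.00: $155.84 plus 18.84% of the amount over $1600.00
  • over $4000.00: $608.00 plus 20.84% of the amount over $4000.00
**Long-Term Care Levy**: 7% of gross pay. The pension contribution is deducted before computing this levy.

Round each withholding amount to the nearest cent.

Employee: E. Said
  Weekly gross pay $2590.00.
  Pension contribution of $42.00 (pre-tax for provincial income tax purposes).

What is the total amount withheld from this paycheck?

Provincial Income Tax: taxable = $2590.00 − $42.00 = $2548.00
  $155.84 + 18.84% × ($2548.00 − $1600.00) = $155.84 + 18.84% × $948.00 = $334.44
Long-Term Care Levy: 7% × $2548.00 = $178.36
Total: $334.44 + $178.36 = $512.80

$512.80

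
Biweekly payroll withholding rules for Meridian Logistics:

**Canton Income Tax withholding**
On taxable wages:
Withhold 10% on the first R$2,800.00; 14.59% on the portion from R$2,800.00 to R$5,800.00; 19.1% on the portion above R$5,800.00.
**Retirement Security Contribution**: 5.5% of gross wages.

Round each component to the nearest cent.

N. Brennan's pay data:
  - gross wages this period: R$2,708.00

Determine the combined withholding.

R$419.74

Canton Income Tax: taxable = R$2,708.00
  10% × R$2,708.00 = R$270.80
Retirement Security Contribution: 5.5% × R$2,708.00 = R$148.94
Total: R$270.80 + R$148.94 = R$419.74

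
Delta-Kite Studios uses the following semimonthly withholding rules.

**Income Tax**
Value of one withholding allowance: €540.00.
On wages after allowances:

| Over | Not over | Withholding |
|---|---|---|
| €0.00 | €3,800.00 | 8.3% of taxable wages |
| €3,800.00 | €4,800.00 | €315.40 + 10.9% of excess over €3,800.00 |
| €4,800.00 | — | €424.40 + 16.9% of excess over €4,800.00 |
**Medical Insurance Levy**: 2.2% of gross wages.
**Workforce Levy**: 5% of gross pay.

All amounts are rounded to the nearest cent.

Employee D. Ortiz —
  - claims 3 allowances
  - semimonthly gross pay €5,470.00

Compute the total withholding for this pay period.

Income Tax: taxable = €5,470.00 − 3×€540.00 = €3,850.00
  €315.40 + 10.9% × (€3,850.00 − €3,800.00) = €315.40 + 10.9% × €50.00 = €320.85
Medical Insurance Levy: 2.2% × €5,470.00 = €120.34
Workforce Levy: 5% × €5,470.00 = €273.50
Total: €320.85 + €120.34 + €273.50 = €714.69

€714.69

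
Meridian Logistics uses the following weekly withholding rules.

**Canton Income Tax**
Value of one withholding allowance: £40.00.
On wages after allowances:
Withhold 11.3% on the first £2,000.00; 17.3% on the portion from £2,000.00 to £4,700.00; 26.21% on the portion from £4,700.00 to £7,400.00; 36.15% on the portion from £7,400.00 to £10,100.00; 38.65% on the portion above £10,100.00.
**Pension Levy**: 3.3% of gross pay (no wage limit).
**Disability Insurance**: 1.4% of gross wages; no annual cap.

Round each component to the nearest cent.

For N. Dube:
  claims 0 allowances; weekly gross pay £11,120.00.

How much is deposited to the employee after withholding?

£7,826.31

Canton Income Tax: taxable = £11,120.00
  £2,376.82 + 38.65% × (£11,120.00 − £10,100.00) = £2,376.82 + 38.65% × £1,020.00 = £2,771.05
Pension Levy: 3.3% × £11,120.00 = £366.96
Disability Insurance: 1.4% × £11,120.00 = £155.68
Total withheld: £2,771.05 + £366.96 + £155.68 = £3,293.69
Net pay: £11,120.00 − £3,293.69 = £7,826.31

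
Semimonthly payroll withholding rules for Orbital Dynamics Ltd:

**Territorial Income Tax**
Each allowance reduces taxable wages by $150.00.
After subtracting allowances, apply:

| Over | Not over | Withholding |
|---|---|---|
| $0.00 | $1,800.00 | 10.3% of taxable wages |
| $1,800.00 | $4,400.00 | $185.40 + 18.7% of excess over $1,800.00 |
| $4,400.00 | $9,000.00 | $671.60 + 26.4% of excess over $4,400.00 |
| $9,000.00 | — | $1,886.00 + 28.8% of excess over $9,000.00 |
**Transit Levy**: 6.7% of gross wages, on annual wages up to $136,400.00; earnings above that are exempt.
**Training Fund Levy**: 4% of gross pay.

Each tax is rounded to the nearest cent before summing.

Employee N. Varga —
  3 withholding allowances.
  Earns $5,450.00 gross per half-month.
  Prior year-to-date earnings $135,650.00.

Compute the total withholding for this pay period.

Territorial Income Tax: taxable = $5,450.00 − 3×$150.00 = $5,000.00
  $671.60 + 26.4% × ($5,000.00 − $4,400.00) = $671.60 + 26.4% × $600.00 = $830.00
Transit Levy: cap $136,400.00 − YTD $135,650.00 = $750.00 subject; 6.7% × $750.00 = $50.25
Training Fund Levy: 4% × $5,450.00 = $218.00
Total: $830.00 + $50.25 + $218.00 = $1,098.25

$1,098.25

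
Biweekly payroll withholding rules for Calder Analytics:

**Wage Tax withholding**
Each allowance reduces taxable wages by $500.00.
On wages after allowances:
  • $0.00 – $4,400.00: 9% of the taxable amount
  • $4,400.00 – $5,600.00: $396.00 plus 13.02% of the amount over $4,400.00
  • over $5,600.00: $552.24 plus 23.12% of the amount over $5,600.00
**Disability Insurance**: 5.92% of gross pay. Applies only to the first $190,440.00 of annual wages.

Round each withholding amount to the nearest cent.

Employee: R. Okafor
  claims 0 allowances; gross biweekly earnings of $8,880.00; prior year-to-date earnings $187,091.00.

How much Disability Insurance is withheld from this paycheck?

Disability Insurance: cap $190,440.00 − YTD $187,091.00 = $3,349.00 subject; 5.92% × $3,349.00 = $198.26

$198.26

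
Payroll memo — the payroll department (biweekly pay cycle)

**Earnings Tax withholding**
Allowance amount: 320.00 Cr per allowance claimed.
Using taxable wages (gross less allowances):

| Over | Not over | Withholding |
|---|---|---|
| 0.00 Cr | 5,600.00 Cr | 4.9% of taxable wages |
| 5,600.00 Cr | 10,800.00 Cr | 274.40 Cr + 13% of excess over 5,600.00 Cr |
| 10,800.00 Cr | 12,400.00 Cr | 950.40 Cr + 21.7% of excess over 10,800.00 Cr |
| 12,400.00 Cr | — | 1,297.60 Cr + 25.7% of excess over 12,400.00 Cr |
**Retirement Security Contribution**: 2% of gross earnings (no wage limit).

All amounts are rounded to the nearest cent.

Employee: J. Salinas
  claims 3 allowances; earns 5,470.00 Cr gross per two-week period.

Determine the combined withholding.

Earnings Tax: taxable = 5,470.00 Cr − 3×320.00 Cr = 4,510.00 Cr
  4.9% × 4,510.00 Cr = 220.99 Cr
Retirement Security Contribution: 2% × 5,470.00 Cr = 109.40 Cr
Total: 220.99 Cr + 109.40 Cr = 330.39 Cr

330.39 Cr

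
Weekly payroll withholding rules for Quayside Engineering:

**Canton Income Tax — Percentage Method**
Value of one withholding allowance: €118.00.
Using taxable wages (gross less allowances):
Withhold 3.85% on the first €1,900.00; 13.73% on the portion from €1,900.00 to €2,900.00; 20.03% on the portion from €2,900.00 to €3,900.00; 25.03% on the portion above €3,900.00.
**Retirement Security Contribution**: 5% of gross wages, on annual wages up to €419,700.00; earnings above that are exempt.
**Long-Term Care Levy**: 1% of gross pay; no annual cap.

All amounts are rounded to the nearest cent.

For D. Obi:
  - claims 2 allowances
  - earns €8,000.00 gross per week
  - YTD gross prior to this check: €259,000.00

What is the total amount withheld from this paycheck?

Canton Income Tax: taxable = €8,000.00 − 2×€118.00 = €7,764.00
  €410.75 + 25.03% × (€7,764.00 − €3,900.00) = €410.75 + 25.03% × €3,864.00 = €1,377.91
Retirement Security Contribution: 5% × €8,000.00 = €400.00
Long-Term Care Levy: 1% × €8,000.00 = €80.00
Total: €1,377.91 + €400.00 + €80.00 = €1,857.91

€1,857.91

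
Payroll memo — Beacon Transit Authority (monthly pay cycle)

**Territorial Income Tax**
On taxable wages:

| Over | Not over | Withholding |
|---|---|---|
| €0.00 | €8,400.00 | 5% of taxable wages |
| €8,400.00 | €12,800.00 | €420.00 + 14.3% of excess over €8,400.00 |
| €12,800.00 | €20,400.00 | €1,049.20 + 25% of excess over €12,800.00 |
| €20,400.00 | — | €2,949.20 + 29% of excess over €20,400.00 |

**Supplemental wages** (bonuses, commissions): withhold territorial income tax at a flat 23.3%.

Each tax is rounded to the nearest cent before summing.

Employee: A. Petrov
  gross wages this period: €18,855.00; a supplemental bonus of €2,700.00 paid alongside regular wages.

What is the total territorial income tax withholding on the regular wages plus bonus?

€3,192.05

Territorial Income Tax: taxable = €18,855.00
  €1,049.20 + 25% × (€18,855.00 − €12,800.00) = €1,049.20 + 25% × €6,055.00 = €2,562.95
Supplemental (23.3% flat on bonus): 23.3% × €2,700.00 = €629.10
Total territorial income tax: €2,562.95 + €629.10 = €3,192.05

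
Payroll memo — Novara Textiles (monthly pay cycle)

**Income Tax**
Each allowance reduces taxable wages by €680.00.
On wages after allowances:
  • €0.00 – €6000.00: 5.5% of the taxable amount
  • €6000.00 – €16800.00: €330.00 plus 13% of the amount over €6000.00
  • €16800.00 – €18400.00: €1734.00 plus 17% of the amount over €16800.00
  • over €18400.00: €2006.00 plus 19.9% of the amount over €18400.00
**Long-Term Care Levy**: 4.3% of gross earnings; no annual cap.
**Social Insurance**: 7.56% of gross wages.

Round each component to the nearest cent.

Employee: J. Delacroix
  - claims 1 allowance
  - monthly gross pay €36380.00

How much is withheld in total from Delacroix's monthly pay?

€9763.37

Income Tax: taxable = €36380.00 − 1×€680.00 = €35700.00
  €2006.00 + 19.9% × (€35700.00 − €18400.00) = €2006.00 + 19.9% × €17300.00 = €5448.70
Long-Term Care Levy: 4.3% × €36380.00 = €1564.34
Social Insurance: 7.56% × €36380.00 = €2750.33
Total: €5448.70 + €1564.34 + €2750.33 = €9763.37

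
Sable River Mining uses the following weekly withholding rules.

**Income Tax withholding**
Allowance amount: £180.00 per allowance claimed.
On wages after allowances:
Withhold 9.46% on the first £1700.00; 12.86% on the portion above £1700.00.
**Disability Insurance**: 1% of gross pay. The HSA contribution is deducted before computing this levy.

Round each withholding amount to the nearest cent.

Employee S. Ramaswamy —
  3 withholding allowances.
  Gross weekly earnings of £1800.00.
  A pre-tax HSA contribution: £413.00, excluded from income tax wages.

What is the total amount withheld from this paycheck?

£94.00

Income Tax: taxable = £1800.00 − £413.00 − 3×£180.00 = £847.00
  9.46% × £847.00 = £80.13
Disability Insurance: 1% × £1387.00 = £13.87
Total: £80.13 + £13.87 = £94.00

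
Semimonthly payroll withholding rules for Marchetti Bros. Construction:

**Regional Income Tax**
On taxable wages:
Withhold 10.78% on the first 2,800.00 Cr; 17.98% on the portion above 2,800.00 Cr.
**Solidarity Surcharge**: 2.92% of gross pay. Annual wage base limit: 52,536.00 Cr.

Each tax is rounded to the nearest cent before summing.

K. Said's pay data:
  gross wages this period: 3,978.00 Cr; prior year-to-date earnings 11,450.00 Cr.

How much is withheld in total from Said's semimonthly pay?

Regional Income Tax: taxable = 3,978.00 Cr
  301.84 Cr + 17.98% × (3,978.00 Cr − 2,800.00 Cr) = 301.84 Cr + 17.98% × 1,178.00 Cr = 513.64 Cr
Solidarity Surcharge: 2.92% × 3,978.00 Cr = 116.16 Cr
Total: 513.64 Cr + 116.16 Cr = 629.80 Cr

629.80 Cr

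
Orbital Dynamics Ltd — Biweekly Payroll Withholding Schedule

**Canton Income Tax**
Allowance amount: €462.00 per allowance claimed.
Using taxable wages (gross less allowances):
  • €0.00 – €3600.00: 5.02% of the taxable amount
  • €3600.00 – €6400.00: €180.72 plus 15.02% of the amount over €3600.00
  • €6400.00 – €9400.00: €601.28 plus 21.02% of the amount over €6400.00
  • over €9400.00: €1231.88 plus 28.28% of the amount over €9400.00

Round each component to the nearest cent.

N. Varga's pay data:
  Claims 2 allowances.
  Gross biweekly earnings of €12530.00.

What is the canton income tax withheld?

Canton Income Tax: taxable = €12530.00 − 2×€462.00 = €11606.00
  €1231.88 + 28.28% × (€11606.00 − €9400.00) = €1231.88 + 28.28% × €2206.00 = €1855.74

€1855.74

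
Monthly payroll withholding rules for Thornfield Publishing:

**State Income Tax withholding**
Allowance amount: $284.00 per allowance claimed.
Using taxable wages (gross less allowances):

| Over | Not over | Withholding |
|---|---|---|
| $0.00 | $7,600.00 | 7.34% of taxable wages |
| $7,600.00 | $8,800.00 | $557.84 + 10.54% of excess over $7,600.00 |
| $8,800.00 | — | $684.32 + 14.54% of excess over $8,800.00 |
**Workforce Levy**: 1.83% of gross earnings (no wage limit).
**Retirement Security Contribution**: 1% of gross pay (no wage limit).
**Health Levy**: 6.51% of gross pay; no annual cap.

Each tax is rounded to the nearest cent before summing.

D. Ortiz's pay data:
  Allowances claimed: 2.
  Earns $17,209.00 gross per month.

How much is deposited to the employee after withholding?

$13,777.28

State Income Tax: taxable = $17,209.00 − 2×$284.00 = $16,641.00
  $684.32 + 14.54% × ($16,641.00 − $8,800.00) = $684.32 + 14.54% × $7,841.00 = $1,824.40
Workforce Levy: 1.83% × $17,209.00 = $314.92
Retirement Security Contribution: 1% × $17,209.00 = $172.09
Health Levy: 6.51% × $17,209.00 = $1,120.31
Total withheld: $1,824.40 + $314.92 + $172.09 + $1,120.31 = $3,431.72
Net pay: $17,209.00 − $3,431.72 = $13,777.28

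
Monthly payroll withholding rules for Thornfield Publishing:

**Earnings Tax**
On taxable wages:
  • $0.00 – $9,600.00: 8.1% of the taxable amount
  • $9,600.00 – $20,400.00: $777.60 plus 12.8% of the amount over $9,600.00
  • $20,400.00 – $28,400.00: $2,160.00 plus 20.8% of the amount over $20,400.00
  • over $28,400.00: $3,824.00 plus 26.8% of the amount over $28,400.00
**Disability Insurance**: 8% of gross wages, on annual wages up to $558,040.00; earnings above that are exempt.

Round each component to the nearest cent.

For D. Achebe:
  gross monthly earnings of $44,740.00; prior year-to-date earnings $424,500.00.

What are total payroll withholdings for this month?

Earnings Tax: taxable = $44,740.00
  $3,824.00 + 26.8% × ($44,740.00 − $28,400.00) = $3,824.00 + 26.8% × $16,340.00 = $8,203.12
Disability Insurance: 8% × $44,740.00 = $3,579.20
Total: $8,203.12 + $3,579.20 = $11,782.32

$11,782.32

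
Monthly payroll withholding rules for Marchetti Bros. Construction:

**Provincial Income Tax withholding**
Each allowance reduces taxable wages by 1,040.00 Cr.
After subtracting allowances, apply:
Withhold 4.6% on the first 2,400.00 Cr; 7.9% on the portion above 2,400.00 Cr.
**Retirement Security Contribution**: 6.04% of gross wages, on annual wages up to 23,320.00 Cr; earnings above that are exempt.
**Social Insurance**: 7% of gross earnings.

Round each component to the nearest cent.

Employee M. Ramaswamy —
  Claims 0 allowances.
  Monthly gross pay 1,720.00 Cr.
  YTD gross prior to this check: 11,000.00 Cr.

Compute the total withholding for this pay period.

Provincial Income Tax: taxable = 1,720.00 Cr
  4.6% × 1,720.00 Cr = 79.12 Cr
Retirement Security Contribution: 6.04% × 1,720.00 Cr = 103.89 Cr
Social Insurance: 7% × 1,720.00 Cr = 120.40 Cr
Total: 79.12 Cr + 103.89 Cr + 120.40 Cr = 303.41 Cr

303.41 Cr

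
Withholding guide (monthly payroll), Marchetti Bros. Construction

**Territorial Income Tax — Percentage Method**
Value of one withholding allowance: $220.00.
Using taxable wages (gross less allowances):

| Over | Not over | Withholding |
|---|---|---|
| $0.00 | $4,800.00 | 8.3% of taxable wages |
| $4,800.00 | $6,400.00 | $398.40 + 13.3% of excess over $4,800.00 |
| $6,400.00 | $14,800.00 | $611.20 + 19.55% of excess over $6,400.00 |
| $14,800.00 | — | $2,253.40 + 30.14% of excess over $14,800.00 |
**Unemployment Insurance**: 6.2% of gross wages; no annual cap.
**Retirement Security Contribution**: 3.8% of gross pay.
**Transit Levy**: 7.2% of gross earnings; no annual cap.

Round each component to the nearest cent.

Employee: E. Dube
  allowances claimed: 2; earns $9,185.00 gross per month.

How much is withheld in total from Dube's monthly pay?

Territorial Income Tax: taxable = $9,185.00 − 2×$220.00 = $8,745.00
  $611.20 + 19.55% × ($8,745.00 − $6,400.00) = $611.20 + 19.55% × $2,345.00 = $1,069.65
Unemployment Insurance: 6.2% × $9,185.00 = $569.47
Retirement Security Contribution: 3.8% × $9,185.00 = $349.03
Transit Levy: 7.2% × $9,185.00 = $661.32
Total: $1,069.65 + $569.47 + $349.03 + $661.32 = $2,649.47

$2,649.47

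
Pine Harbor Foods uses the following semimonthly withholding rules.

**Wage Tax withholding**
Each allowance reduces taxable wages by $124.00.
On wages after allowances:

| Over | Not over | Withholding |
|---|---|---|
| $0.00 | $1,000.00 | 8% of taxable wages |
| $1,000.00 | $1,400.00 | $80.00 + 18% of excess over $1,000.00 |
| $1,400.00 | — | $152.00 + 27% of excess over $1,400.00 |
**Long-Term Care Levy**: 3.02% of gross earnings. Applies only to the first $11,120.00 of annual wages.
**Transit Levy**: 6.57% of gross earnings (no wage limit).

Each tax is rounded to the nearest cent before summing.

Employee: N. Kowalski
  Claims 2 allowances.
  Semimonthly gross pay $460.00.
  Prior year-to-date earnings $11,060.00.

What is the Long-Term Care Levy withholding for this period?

$1.81

Long-Term Care Levy: cap $11,120.00 − YTD $11,060.00 = $60.00 subject; 3.02% × $60.00 = $1.81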